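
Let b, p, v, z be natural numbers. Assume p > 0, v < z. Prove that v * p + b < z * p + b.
From v < z and p > 0, by multiplying by a positive, v * p < z * p. Then v * p + b < z * p + b.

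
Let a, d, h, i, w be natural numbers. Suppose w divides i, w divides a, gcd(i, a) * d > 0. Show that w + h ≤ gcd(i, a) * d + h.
w divides i and w divides a, therefore w divides gcd(i, a). Then w divides gcd(i, a) * d. Since gcd(i, a) * d > 0, w ≤ gcd(i, a) * d. Then w + h ≤ gcd(i, a) * d + h.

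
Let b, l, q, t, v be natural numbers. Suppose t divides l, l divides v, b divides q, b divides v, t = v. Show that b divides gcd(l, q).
t = v and t divides l, thus v divides l. Since l divides v, v = l. b divides v, so b divides l. Since b divides q, b divides gcd(l, q).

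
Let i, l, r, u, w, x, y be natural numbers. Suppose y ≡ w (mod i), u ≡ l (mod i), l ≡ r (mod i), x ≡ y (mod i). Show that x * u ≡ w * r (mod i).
x ≡ y (mod i) and y ≡ w (mod i), hence x ≡ w (mod i). u ≡ l (mod i) and l ≡ r (mod i), so u ≡ r (mod i). x ≡ w (mod i), so x * u ≡ w * r (mod i).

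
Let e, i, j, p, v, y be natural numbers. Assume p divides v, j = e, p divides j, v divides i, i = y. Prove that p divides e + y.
Since j = e and p divides j, p divides e. p divides v and v divides i, thus p divides i. Since i = y, p divides y. p divides e, so p divides e + y.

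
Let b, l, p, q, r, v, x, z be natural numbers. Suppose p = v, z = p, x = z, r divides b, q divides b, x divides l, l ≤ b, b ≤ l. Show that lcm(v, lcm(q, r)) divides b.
l ≤ b and b ≤ l, therefore l = b. x = z and z = p, hence x = p. Since p = v, x = v. Since x divides l, v divides l. Since l = b, v divides b. Since q divides b and r divides b, lcm(q, r) divides b. Since v divides b, lcm(v, lcm(q, r)) divides b.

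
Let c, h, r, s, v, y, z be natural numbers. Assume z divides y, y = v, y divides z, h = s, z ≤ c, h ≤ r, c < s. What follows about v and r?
v < r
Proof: z divides y and y divides z, hence z = y. Because y = v, z = v. z ≤ c and c < s, therefore z < s. z = v, so v < s. h = s and h ≤ r, thus s ≤ r. Since v < s, v < r.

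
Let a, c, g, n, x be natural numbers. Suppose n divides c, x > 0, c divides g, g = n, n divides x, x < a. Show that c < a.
Since g = n and c divides g, c divides n. Since n divides c, n = c. Since n divides x, c divides x. Since x > 0, c ≤ x. Since x < a, c < a.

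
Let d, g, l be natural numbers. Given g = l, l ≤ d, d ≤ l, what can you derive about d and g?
d = g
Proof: l ≤ d and d ≤ l, hence l = d. Since g = l, g = d. Then d = g.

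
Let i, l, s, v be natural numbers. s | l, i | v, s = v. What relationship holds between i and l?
i | l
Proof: s = v and s | l, therefore v | l. From i | v, i | l.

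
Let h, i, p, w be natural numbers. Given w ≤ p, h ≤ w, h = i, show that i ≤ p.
h ≤ w and w ≤ p, hence h ≤ p. h = i, so i ≤ p.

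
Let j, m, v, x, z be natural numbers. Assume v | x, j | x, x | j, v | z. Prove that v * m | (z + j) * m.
Since x | j and j | x, x = j. v | x, so v | j. Since v | z, v | z + j. Then v * m | (z + j) * m.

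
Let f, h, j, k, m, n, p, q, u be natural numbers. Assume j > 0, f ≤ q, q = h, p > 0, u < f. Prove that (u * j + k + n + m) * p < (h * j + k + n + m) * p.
From q = h and f ≤ q, f ≤ h. u < f, so u < h. Since j > 0, by multiplying by a positive, u * j < h * j. Then u * j + k < h * j + k. Then u * j + k + n < h * j + k + n. Then u * j + k + n + m < h * j + k + n + m. Combined with p > 0, by multiplying by a positive, (u * j + k + n + m) * p < (h * j + k + n + m) * p.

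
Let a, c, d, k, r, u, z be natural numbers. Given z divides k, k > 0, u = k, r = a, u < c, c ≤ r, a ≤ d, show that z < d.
Since z divides k and k > 0, z ≤ k. Because u < c and c ≤ r, u < r. r = a, so u < a. a ≤ d, so u < d. Since u = k, k < d. z ≤ k, so z < d.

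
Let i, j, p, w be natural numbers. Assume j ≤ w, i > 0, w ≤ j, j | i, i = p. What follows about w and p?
w ≤ p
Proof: j ≤ w and w ≤ j, hence j = w. Since j | i, w | i. Since i > 0, w ≤ i. i = p, so w ≤ p.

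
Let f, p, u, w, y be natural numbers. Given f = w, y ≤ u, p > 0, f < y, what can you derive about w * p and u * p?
w * p < u * p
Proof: f = w and f < y, hence w < y. Since y ≤ u, w < u. Since p > 0, w * p < u * p.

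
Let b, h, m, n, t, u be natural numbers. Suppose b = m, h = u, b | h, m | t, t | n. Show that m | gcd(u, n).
Because h = u and b | h, b | u. Since b = m, m | u. m | t and t | n, hence m | n. Since m | u, m | gcd(u, n).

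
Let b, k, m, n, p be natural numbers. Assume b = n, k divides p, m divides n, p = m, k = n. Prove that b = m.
k = n and k divides p, thus n divides p. Since p = m, n divides m. m divides n, so n = m. Since b = n, b = m.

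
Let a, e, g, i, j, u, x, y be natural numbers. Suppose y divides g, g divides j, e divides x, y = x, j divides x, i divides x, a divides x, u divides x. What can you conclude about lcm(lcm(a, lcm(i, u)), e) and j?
lcm(lcm(a, lcm(i, u)), e) divides j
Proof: y = x and y divides g, so x divides g. Since g divides j, x divides j. j divides x, so x = j. i divides x and u divides x, thus lcm(i, u) divides x. Since a divides x, lcm(a, lcm(i, u)) divides x. Since e divides x, lcm(lcm(a, lcm(i, u)), e) divides x. x = j, so lcm(lcm(a, lcm(i, u)), e) divides j.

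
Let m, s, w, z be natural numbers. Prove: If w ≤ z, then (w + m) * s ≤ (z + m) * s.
w ≤ z, so w + m ≤ z + m. Then (w + m) * s ≤ (z + m) * s.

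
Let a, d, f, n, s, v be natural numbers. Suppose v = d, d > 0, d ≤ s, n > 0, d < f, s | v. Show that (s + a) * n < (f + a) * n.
v = d and s | v, therefore s | d. d > 0, so s ≤ d. Since d ≤ s, d = s. d < f, so s < f. Then s + a < f + a. Since n > 0, (s + a) * n < (f + a) * n.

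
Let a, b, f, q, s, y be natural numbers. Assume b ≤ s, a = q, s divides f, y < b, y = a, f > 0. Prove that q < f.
Since y = a and a = q, y = q. Because y < b and b ≤ s, y < s. From y = q, q < s. From s divides f and f > 0, s ≤ f. q < s, so q < f.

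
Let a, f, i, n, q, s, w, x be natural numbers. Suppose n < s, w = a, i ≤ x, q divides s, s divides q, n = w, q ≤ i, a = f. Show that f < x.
n = w and w = a, hence n = a. s divides q and q divides s, thus s = q. n < s, so n < q. n = a, so a < q. Because a = f, f < q. Since q ≤ i and i ≤ x, q ≤ x. f < q, so f < x.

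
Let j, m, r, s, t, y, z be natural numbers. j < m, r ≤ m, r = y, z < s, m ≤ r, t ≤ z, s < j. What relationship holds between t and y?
t < y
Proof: m ≤ r and r ≤ m, hence m = r. r = y, so m = y. Since z < s and s < j, z < j. j < m, so z < m. m = y, so z < y. t ≤ z, so t < y.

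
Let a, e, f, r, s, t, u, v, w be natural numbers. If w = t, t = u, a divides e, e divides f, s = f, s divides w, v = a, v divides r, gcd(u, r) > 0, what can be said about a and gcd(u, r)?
a ≤ gcd(u, r)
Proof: From w = t and t = u, w = u. Because a divides e and e divides f, a divides f. s = f and s divides w, therefore f divides w. Since a divides f, a divides w. w = u, so a divides u. From v = a and v divides r, a divides r. a divides u, so a divides gcd(u, r). Since gcd(u, r) > 0, a ≤ gcd(u, r).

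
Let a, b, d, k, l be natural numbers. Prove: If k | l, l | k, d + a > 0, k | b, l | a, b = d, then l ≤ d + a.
k | l and l | k, therefore k = l. From b = d and k | b, k | d. Because k = l, l | d. Since l | a, l | d + a. Since d + a > 0, l ≤ d + a.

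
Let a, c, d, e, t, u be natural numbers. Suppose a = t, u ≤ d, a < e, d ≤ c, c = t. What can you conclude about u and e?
u < e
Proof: Because c = t and d ≤ c, d ≤ t. u ≤ d, so u ≤ t. a = t and a < e, therefore t < e. u ≤ t, so u < e.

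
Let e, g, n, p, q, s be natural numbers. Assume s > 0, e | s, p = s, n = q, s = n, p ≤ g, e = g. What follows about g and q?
g = q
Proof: Because e = g and e | s, g | s. s > 0, so g ≤ s. Because p = s and p ≤ g, s ≤ g. Since g ≤ s, g = s. Since s = n, g = n. n = q, so g = q.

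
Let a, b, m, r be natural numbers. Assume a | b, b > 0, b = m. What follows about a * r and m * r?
a * r ≤ m * r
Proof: a | b and b > 0, thus a ≤ b. b = m, so a ≤ m. Then a * r ≤ m * r.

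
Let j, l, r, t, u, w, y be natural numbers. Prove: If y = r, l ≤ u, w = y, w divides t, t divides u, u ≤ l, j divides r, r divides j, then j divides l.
r divides j and j divides r, so r = j. From w = y and y = r, w = r. From w divides t, r divides t. u ≤ l and l ≤ u, thus u = l. t divides u, so t divides l. r divides t, so r divides l. r = j, so j divides l.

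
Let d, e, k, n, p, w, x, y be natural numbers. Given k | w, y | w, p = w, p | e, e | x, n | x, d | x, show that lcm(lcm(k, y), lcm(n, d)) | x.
k | w and y | w, hence lcm(k, y) | w. Since p = w and p | e, w | e. Since lcm(k, y) | w, lcm(k, y) | e. Since e | x, lcm(k, y) | x. Since n | x and d | x, lcm(n, d) | x. Since lcm(k, y) | x, lcm(lcm(k, y), lcm(n, d)) | x.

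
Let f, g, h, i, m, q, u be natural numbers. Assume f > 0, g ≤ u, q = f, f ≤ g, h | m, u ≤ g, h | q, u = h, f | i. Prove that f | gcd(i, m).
q = f and h | q, therefore h | f. Since f > 0, h ≤ f. Since g ≤ u and u ≤ g, g = u. Because u = h, g = h. f ≤ g, so f ≤ h. From h ≤ f, h = f. Because h | m, f | m. f | i, so f | gcd(i, m).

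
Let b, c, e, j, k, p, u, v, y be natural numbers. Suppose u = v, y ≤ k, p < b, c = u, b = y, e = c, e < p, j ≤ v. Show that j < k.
e = c and c = u, so e = u. Since u = v, e = v. b = y and p < b, therefore p < y. Since e < p, e < y. Because e = v, v < y. From j ≤ v, j < y. y ≤ k, so j < k.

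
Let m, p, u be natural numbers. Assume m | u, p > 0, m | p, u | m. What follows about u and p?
u ≤ p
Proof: m | u and u | m, thus m = u. m | p and p > 0, therefore m ≤ p. m = u, so u ≤ p.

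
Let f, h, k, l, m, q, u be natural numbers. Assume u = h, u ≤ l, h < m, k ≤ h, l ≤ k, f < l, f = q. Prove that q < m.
l ≤ k and k ≤ h, therefore l ≤ h. From u = h and u ≤ l, h ≤ l. Because l ≤ h, l = h. From f = q and f < l, q < l. l = h, so q < h. From h < m, q < m.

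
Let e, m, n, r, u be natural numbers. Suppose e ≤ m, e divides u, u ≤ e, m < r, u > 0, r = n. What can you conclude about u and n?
u < n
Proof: e divides u and u > 0, thus e ≤ u. u ≤ e, so e = u. r = n and m < r, hence m < n. Since e ≤ m, e < n. From e = u, u < n.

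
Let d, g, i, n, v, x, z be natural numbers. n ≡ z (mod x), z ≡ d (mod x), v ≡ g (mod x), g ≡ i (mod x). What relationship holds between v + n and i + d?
v + n ≡ i + d (mod x)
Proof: v ≡ g (mod x) and g ≡ i (mod x), hence v ≡ i (mod x). n ≡ z (mod x) and z ≡ d (mod x), thus n ≡ d (mod x). Since v ≡ i (mod x), v + n ≡ i + d (mod x).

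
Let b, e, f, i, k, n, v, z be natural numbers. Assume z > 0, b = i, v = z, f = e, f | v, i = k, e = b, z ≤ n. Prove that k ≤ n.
Because b = i and i = k, b = k. f = e and f | v, therefore e | v. e = b, so b | v. Since b = k, k | v. Since v = z, k | z. z > 0, so k ≤ z. Since z ≤ n, k ≤ n.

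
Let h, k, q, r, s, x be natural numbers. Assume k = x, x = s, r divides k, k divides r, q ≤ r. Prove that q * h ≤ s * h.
Because k = x and x = s, k = s. Since r divides k and k divides r, r = k. q ≤ r, so q ≤ k. From k = s, q ≤ s. By multiplying by a non-negative, q * h ≤ s * h.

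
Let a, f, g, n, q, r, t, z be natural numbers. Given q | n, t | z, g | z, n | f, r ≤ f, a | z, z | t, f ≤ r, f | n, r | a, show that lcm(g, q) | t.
Because z | t and t | z, z = t. n | f and f | n, hence n = f. From f ≤ r and r ≤ f, f = r. Since n = f, n = r. q | n, so q | r. r | a, so q | a. Since a | z, q | z. g | z, so lcm(g, q) | z. Since z = t, lcm(g, q) | t.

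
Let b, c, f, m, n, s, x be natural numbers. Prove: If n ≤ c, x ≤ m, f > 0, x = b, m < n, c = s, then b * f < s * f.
Because x = b and x ≤ m, b ≤ m. c = s and n ≤ c, thus n ≤ s. Because m < n, m < s. b ≤ m, so b < s. Since f > 0, by multiplying by a positive, b * f < s * f.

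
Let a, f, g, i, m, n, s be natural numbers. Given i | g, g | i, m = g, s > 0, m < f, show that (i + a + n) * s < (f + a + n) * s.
g | i and i | g, hence g = i. m = g, so m = i. m < f, so i < f. Then i + a < f + a. Then i + a + n < f + a + n. s > 0, so (i + a + n) * s < (f + a + n) * s.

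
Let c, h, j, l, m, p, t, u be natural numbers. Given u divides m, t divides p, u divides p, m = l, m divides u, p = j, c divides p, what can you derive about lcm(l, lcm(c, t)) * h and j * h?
lcm(l, lcm(c, t)) * h divides j * h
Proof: Since u divides m and m divides u, u = m. Since m = l, u = l. u divides p, so l divides p. c divides p and t divides p, thus lcm(c, t) divides p. Because l divides p, lcm(l, lcm(c, t)) divides p. p = j, so lcm(l, lcm(c, t)) divides j. Then lcm(l, lcm(c, t)) * h divides j * h.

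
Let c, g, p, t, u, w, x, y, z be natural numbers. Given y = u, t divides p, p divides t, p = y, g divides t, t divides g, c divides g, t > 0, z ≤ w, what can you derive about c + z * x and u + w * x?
c + z * x ≤ u + w * x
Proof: t divides p and p divides t, so t = p. p = y, so t = y. From g divides t and t divides g, g = t. c divides g, so c divides t. t > 0, so c ≤ t. Since t = y, c ≤ y. Since y = u, c ≤ u. z ≤ w. By multiplying by a non-negative, z * x ≤ w * x. Since c ≤ u, c + z * x ≤ u + w * x.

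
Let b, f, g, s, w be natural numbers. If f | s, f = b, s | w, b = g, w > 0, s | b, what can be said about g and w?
g ≤ w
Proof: Since f = b and f | s, b | s. Since s | b, s = b. b = g, so s = g. s | w, so g | w. Since w > 0, g ≤ w.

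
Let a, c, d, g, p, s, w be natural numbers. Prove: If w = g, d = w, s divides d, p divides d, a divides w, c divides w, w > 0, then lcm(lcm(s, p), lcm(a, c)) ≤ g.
s divides d and p divides d, so lcm(s, p) divides d. Since d = w, lcm(s, p) divides w. Because a divides w and c divides w, lcm(a, c) divides w. lcm(s, p) divides w, so lcm(lcm(s, p), lcm(a, c)) divides w. w > 0, so lcm(lcm(s, p), lcm(a, c)) ≤ w. Since w = g, lcm(lcm(s, p), lcm(a, c)) ≤ g.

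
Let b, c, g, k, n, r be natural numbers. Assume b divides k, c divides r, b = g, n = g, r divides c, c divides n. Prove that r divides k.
Since c divides r and r divides c, c = r. n = g and c divides n, so c divides g. b = g and b divides k, thus g divides k. Since c divides g, c divides k. Since c = r, r divides k.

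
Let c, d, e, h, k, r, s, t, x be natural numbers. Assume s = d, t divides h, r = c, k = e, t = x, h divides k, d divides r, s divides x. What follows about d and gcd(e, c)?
d divides gcd(e, c)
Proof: t divides h and h divides k, hence t divides k. t = x, so x divides k. k = e, so x divides e. s divides x, so s divides e. Since s = d, d divides e. r = c and d divides r, therefore d divides c. Since d divides e, d divides gcd(e, c).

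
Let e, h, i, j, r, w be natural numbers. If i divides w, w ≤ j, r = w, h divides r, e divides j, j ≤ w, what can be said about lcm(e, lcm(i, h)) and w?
lcm(e, lcm(i, h)) divides w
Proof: j ≤ w and w ≤ j, so j = w. Since e divides j, e divides w. From r = w and h divides r, h divides w. i divides w, so lcm(i, h) divides w. e divides w, so lcm(e, lcm(i, h)) divides w.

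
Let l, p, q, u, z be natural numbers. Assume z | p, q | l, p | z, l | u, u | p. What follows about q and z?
q | z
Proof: p | z and z | p, therefore p = z. q | l and l | u, so q | u. u | p, so q | p. From p = z, q | z.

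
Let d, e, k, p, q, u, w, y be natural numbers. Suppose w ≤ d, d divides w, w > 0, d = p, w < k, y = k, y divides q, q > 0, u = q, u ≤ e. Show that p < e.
d divides w and w > 0, thus d ≤ w. From w ≤ d, w = d. d = p, so w = p. w < k, so p < k. Since y = k and y divides q, k divides q. q > 0, so k ≤ q. u = q and u ≤ e, thus q ≤ e. k ≤ q, so k ≤ e. Since p < k, p < e.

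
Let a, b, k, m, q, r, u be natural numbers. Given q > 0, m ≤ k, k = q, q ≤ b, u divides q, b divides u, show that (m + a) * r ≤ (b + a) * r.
From b divides u and u divides q, b divides q. q > 0, so b ≤ q. Since q ≤ b, q = b. From k = q, k = b. Since m ≤ k, m ≤ b. Then m + a ≤ b + a. By multiplying by a non-negative, (m + a) * r ≤ (b + a) * r.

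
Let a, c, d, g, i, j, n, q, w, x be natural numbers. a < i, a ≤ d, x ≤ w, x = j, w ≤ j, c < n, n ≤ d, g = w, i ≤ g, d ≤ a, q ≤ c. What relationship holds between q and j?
q < j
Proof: Since c < n and n ≤ d, c < d. q ≤ c, so q < d. x = j and x ≤ w, therefore j ≤ w. w ≤ j, so w = j. g = w, so g = j. a ≤ d and d ≤ a, thus a = d. a < i and i ≤ g, thus a < g. From a = d, d < g. Since g = j, d < j. q < d, so q < j.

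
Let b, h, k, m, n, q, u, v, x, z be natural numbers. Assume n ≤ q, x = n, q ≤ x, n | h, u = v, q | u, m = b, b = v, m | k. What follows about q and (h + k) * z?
q | (h + k) * z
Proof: x = n and q ≤ x, hence q ≤ n. n ≤ q, so n = q. n | h, so q | h. u = v and q | u, hence q | v. m = b and b = v, so m = v. m | k, so v | k. Because q | v, q | k. From q | h, q | h + k. Then q | (h + k) * z.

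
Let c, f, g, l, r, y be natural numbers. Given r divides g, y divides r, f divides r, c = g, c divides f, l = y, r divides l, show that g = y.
l = y and r divides l, so r divides y. y divides r, so y = r. c divides f and f divides r, therefore c divides r. c = g, so g divides r. r divides g, so r = g. Since y = r, y = g. Then g = y.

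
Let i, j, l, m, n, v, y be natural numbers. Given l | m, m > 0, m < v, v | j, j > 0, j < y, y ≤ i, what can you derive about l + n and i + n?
l + n < i + n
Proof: l | m and m > 0, so l ≤ m. Since m < v, l < v. v | j and j > 0, hence v ≤ j. Because l < v, l < j. j < y and y ≤ i, thus j < i. l < j, so l < i. Then l + n < i + n.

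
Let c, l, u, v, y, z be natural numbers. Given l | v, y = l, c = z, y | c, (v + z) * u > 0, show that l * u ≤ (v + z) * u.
From c = z and y | c, y | z. y = l, so l | z. Since l | v, l | v + z. Then l * u | (v + z) * u. (v + z) * u > 0, so l * u ≤ (v + z) * u.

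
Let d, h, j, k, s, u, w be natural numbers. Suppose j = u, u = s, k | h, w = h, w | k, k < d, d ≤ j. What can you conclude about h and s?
h < s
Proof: j = u and u = s, therefore j = s. Since w = h and w | k, h | k. Since k | h, k = h. k < d and d ≤ j, thus k < j. Since k = h, h < j. Since j = s, h < s.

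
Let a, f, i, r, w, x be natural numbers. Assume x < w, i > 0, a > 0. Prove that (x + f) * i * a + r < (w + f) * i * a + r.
From x < w, x + f < w + f. i > 0, so (x + f) * i < (w + f) * i. From a > 0, (x + f) * i * a < (w + f) * i * a. Then (x + f) * i * a + r < (w + f) * i * a + r.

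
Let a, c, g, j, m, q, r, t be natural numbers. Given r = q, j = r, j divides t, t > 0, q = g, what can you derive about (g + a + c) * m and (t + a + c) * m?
(g + a + c) * m ≤ (t + a + c) * m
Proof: r = q and q = g, so r = g. Because j = r and j divides t, r divides t. t > 0, so r ≤ t. Since r = g, g ≤ t. Then g + a ≤ t + a. Then g + a + c ≤ t + a + c. By multiplying by a non-negative, (g + a + c) * m ≤ (t + a + c) * m.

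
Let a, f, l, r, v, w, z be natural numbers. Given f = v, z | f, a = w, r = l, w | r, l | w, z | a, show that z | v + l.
f = v and z | f, therefore z | v. r = l and w | r, so w | l. l | w, so w = l. a = w, so a = l. z | a, so z | l. Since z | v, z | v + l.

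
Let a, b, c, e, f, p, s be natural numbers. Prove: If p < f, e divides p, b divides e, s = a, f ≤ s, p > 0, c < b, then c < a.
Since b divides e and e divides p, b divides p. p > 0, so b ≤ p. Because p < f and f ≤ s, p < s. b ≤ p, so b < s. Since c < b, c < s. s = a, so c < a.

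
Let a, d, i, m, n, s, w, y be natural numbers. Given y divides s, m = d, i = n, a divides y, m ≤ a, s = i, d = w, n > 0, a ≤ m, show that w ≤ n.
m = d and d = w, so m = w. a ≤ m and m ≤ a, so a = m. s = i and y divides s, so y divides i. Since i = n, y divides n. From a divides y, a divides n. a = m, so m divides n. Since n > 0, m ≤ n. m = w, so w ≤ n.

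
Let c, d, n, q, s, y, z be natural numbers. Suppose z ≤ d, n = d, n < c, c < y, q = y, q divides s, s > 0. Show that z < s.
n = d and n < c, thus d < c. Since z ≤ d, z < c. q divides s and s > 0, so q ≤ s. Because q = y, y ≤ s. Since c < y, c < s. z < c, so z < s.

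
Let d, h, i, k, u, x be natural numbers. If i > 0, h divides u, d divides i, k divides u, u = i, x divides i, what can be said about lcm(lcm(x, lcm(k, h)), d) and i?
lcm(lcm(x, lcm(k, h)), d) ≤ i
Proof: Because k divides u and h divides u, lcm(k, h) divides u. u = i, so lcm(k, h) divides i. x divides i, so lcm(x, lcm(k, h)) divides i. From d divides i, lcm(lcm(x, lcm(k, h)), d) divides i. i > 0, so lcm(lcm(x, lcm(k, h)), d) ≤ i.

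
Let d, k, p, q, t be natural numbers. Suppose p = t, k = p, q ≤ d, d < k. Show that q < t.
Since q ≤ d and d < k, q < k. Since k = p, q < p. p = t, so q < t.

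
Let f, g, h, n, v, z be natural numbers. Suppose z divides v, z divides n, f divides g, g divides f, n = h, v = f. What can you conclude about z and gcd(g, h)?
z divides gcd(g, h)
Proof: From f divides g and g divides f, f = g. v = f, so v = g. Since z divides v, z divides g. n = h and z divides n, so z divides h. Since z divides g, z divides gcd(g, h).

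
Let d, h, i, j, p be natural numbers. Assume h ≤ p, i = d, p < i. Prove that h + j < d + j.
i = d and p < i, thus p < d. Since h ≤ p, h < d. Then h + j < d + j.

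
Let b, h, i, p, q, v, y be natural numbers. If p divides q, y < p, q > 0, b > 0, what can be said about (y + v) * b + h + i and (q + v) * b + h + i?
(y + v) * b + h + i < (q + v) * b + h + i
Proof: p divides q and q > 0, therefore p ≤ q. y < p, so y < q. Then y + v < q + v. Since b > 0, by multiplying by a positive, (y + v) * b < (q + v) * b. Then (y + v) * b + h < (q + v) * b + h. Then (y + v) * b + h + i < (q + v) * b + h + i.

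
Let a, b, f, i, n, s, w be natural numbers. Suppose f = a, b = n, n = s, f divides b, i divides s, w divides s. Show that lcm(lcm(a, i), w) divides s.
b = n and n = s, hence b = s. f divides b, so f divides s. f = a, so a divides s. i divides s, so lcm(a, i) divides s. w divides s, so lcm(lcm(a, i), w) divides s.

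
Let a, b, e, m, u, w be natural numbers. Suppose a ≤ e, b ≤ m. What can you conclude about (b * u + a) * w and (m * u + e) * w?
(b * u + a) * w ≤ (m * u + e) * w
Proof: b ≤ m. By multiplying by a non-negative, b * u ≤ m * u. a ≤ e, so b * u + a ≤ m * u + e. By multiplying by a non-negative, (b * u + a) * w ≤ (m * u + e) * w.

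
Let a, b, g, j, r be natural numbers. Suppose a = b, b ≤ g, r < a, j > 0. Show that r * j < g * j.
Because a = b and r < a, r < b. Since b ≤ g, r < g. Combined with j > 0, by multiplying by a positive, r * j < g * j.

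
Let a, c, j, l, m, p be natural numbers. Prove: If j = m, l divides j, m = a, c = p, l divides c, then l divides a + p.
j = m and m = a, therefore j = a. l divides j, so l divides a. Because c = p and l divides c, l divides p. Since l divides a, l divides a + p.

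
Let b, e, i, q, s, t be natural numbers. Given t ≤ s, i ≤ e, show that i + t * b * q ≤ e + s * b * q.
t ≤ s, hence t * b ≤ s * b. Then t * b * q ≤ s * b * q. Since i ≤ e, i + t * b * q ≤ e + s * b * q.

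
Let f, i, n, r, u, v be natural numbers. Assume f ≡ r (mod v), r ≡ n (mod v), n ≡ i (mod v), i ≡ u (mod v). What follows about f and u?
f ≡ u (mod v)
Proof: Because f ≡ r (mod v) and r ≡ n (mod v), f ≡ n (mod v). Since n ≡ i (mod v), f ≡ i (mod v). Since i ≡ u (mod v), f ≡ u (mod v).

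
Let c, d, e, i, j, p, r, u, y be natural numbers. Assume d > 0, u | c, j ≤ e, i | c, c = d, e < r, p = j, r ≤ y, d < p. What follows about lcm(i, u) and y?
lcm(i, u) < y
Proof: i | c and u | c, therefore lcm(i, u) | c. Since c = d, lcm(i, u) | d. d > 0, so lcm(i, u) ≤ d. p = j and d < p, so d < j. Since j ≤ e, d < e. e < r and r ≤ y, hence e < y. Since d < e, d < y. Since lcm(i, u) ≤ d, lcm(i, u) < y.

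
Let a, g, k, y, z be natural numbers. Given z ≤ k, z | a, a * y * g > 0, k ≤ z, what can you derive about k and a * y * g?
k ≤ a * y * g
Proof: z ≤ k and k ≤ z, thus z = k. z | a, so k | a. Then k | a * y. Then k | a * y * g. a * y * g > 0, so k ≤ a * y * g.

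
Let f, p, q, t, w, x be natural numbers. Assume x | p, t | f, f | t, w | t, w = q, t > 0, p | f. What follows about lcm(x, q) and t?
lcm(x, q) ≤ t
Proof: f | t and t | f, hence f = t. Since p | f, p | t. Because x | p, x | t. Because w = q and w | t, q | t. x | t, so lcm(x, q) | t. t > 0, so lcm(x, q) ≤ t.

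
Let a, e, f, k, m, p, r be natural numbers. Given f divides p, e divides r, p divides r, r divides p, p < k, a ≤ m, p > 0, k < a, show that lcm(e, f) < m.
r divides p and p divides r, therefore r = p. e divides r, so e divides p. f divides p, so lcm(e, f) divides p. p > 0, so lcm(e, f) ≤ p. p < k and k < a, therefore p < a. a ≤ m, so p < m. lcm(e, f) ≤ p, so lcm(e, f) < m.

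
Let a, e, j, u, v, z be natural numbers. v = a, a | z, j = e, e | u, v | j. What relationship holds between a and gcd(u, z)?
a | gcd(u, z)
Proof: Since j = e and v | j, v | e. From e | u, v | u. From v = a, a | u. Since a | z, a | gcd(u, z).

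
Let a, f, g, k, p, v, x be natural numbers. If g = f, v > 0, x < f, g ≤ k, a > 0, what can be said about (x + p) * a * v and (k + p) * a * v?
(x + p) * a * v < (k + p) * a * v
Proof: g = f and g ≤ k, hence f ≤ k. From x < f, x < k. Then x + p < k + p. a > 0, so (x + p) * a < (k + p) * a. Since v > 0, (x + p) * a * v < (k + p) * a * v.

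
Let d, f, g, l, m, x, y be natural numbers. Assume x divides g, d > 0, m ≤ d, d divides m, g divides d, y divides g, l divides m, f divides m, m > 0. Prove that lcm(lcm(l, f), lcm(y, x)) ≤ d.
From d divides m and m > 0, d ≤ m. m ≤ d, so m = d. From l divides m and f divides m, lcm(l, f) divides m. m = d, so lcm(l, f) divides d. Since y divides g and x divides g, lcm(y, x) divides g. Because g divides d, lcm(y, x) divides d. Since lcm(l, f) divides d, lcm(lcm(l, f), lcm(y, x)) divides d. d > 0, so lcm(lcm(l, f), lcm(y, x)) ≤ d.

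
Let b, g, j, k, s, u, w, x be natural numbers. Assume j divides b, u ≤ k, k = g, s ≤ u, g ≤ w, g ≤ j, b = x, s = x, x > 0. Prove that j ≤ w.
Since b = x and j divides b, j divides x. Since x > 0, j ≤ x. s = x and s ≤ u, thus x ≤ u. u ≤ k, so x ≤ k. Since k = g, x ≤ g. From j ≤ x, j ≤ g. g ≤ j, so g = j. g ≤ w, so j ≤ w.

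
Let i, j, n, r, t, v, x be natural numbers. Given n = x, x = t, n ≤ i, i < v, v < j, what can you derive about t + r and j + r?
t + r < j + r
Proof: Since n = x and x = t, n = t. Since n ≤ i, t ≤ i. i < v and v < j, therefore i < j. t ≤ i, so t < j. Then t + r < j + r.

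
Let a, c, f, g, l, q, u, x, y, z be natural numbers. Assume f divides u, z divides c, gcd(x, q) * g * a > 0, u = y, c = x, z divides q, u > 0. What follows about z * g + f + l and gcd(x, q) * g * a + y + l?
z * g + f + l ≤ gcd(x, q) * g * a + y + l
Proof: Since c = x and z divides c, z divides x. Since z divides q, z divides gcd(x, q). Then z * g divides gcd(x, q) * g. Then z * g divides gcd(x, q) * g * a. gcd(x, q) * g * a > 0, so z * g ≤ gcd(x, q) * g * a. f divides u and u > 0, therefore f ≤ u. Since u = y, f ≤ y. z * g ≤ gcd(x, q) * g * a, so z * g + f ≤ gcd(x, q) * g * a + y. Then z * g + f + l ≤ gcd(x, q) * g * a + y + l.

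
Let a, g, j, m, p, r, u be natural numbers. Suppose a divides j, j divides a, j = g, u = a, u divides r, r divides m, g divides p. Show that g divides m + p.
a divides j and j divides a, thus a = j. j = g, so a = g. u = a and u divides r, hence a divides r. Since r divides m, a divides m. From a = g, g divides m. Since g divides p, g divides m + p.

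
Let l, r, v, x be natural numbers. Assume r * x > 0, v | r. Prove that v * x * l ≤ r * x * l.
Because v | r, v * x | r * x. r * x > 0, so v * x ≤ r * x. Then v * x * l ≤ r * x * l.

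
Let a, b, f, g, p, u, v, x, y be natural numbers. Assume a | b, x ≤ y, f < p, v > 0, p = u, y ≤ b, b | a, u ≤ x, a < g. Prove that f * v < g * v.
p = u and f < p, so f < u. Because u ≤ x and x ≤ y, u ≤ y. Since f < u, f < y. a | b and b | a, hence a = b. Because a < g, b < g. Since y ≤ b, y < g. From f < y, f < g. Since v > 0, f * v < g * v.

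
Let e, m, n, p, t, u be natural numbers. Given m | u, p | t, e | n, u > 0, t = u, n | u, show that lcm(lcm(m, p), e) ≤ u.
t = u and p | t, thus p | u. Since m | u, lcm(m, p) | u. e | n and n | u, hence e | u. Because lcm(m, p) | u, lcm(lcm(m, p), e) | u. Because u > 0, lcm(lcm(m, p), e) ≤ u.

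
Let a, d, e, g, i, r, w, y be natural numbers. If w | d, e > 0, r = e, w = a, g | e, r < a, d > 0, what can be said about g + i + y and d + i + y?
g + i + y < d + i + y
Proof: g | e and e > 0, so g ≤ e. From r = e and r < a, e < a. w | d and d > 0, thus w ≤ d. Because w = a, a ≤ d. e < a, so e < d. g ≤ e, so g < d. Then g + i < d + i. Then g + i + y < d + i + y.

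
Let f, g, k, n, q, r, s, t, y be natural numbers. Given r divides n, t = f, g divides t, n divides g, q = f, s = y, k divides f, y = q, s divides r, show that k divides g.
From s = y and s divides r, y divides r. y = q, so q divides r. From r divides n, q divides n. n divides g, so q divides g. q = f, so f divides g. t = f and g divides t, so g divides f. f divides g, so f = g. Since k divides f, k divides g.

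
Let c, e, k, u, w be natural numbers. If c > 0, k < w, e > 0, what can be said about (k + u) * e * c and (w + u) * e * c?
(k + u) * e * c < (w + u) * e * c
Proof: k < w, therefore k + u < w + u. Since e > 0, (k + u) * e < (w + u) * e. From c > 0, (k + u) * e * c < (w + u) * e * c.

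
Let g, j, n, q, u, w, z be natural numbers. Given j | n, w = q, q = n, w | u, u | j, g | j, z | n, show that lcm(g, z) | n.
w = q and q = n, therefore w = n. w | u and u | j, so w | j. Since w = n, n | j. j | n, so j = n. g | j, so g | n. Since z | n, lcm(g, z) | n.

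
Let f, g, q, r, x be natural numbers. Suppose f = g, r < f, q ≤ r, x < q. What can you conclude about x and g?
x < g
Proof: From x < q and q ≤ r, x < r. f = g and r < f, so r < g. Since x < r, x < g.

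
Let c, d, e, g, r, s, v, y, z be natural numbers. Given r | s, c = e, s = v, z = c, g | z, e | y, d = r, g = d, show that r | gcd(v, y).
s = v and r | s, so r | v. z = c and g | z, thus g | c. g = d, so d | c. Since c = e, d | e. d = r, so r | e. e | y, so r | y. r | v, so r | gcd(v, y).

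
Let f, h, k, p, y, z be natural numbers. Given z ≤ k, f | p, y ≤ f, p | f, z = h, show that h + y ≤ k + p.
z = h and z ≤ k, so h ≤ k. f | p and p | f, hence f = p. Since y ≤ f, y ≤ p. h ≤ k, so h + y ≤ k + p.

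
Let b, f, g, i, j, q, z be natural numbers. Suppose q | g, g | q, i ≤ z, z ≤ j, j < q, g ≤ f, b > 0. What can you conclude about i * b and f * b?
i * b < f * b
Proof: q | g and g | q, so q = g. Since z ≤ j and j < q, z < q. Since i ≤ z, i < q. Since q = g, i < g. Since g ≤ f, i < f. b > 0, so i * b < f * b.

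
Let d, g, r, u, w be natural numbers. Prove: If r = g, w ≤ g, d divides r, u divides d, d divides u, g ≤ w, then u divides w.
g ≤ w and w ≤ g, so g = w. Since r = g, r = w. d divides u and u divides d, so d = u. d divides r, so u divides r. From r = w, u divides w.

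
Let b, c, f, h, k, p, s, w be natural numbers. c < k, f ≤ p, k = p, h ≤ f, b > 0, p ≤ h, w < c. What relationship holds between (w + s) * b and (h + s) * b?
(w + s) * b < (h + s) * b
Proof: h ≤ f and f ≤ p, hence h ≤ p. Since p ≤ h, p = h. Since k = p, k = h. c < k, so c < h. Since w < c, w < h. Then w + s < h + s. From b > 0, by multiplying by a positive, (w + s) * b < (h + s) * b.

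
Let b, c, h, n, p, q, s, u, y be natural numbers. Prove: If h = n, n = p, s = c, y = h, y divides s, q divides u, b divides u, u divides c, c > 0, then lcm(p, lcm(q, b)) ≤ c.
Since h = n and n = p, h = p. y = h and y divides s, hence h divides s. Because s = c, h divides c. Since h = p, p divides c. Since q divides u and b divides u, lcm(q, b) divides u. Since u divides c, lcm(q, b) divides c. Since p divides c, lcm(p, lcm(q, b)) divides c. Because c > 0, lcm(p, lcm(q, b)) ≤ c.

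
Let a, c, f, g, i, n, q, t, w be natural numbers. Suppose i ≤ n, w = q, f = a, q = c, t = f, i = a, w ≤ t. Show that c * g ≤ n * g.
t = f and f = a, so t = a. Since w = q and w ≤ t, q ≤ t. q = c, so c ≤ t. Since t = a, c ≤ a. i = a and i ≤ n, thus a ≤ n. c ≤ a, so c ≤ n. Then c * g ≤ n * g.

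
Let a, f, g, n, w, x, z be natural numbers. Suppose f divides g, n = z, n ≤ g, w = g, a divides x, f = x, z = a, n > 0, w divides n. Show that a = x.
n = z and z = a, hence n = a. Because w = g and w divides n, g divides n. Since n > 0, g ≤ n. Since n ≤ g, g = n. f = x and f divides g, hence x divides g. g = n, so x divides n. n = a, so x divides a. Since a divides x, a = x.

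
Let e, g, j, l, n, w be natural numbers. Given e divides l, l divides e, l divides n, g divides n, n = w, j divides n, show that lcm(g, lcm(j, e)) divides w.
From l divides e and e divides l, l = e. Since l divides n, e divides n. Because j divides n, lcm(j, e) divides n. Since g divides n, lcm(g, lcm(j, e)) divides n. n = w, so lcm(g, lcm(j, e)) divides w.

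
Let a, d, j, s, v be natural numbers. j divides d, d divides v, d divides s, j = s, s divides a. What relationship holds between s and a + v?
s divides a + v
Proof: Since j = s and j divides d, s divides d. d divides s, so d = s. Since d divides v, s divides v. Since s divides a, s divides a + v.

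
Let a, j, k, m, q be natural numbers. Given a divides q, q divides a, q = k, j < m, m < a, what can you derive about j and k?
j < k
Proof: a divides q and q divides a, hence a = q. q = k, so a = k. From j < m and m < a, j < a. Since a = k, j < k.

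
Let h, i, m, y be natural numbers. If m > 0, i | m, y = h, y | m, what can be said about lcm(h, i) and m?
lcm(h, i) ≤ m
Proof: From y = h and y | m, h | m. i | m, so lcm(h, i) | m. From m > 0, lcm(h, i) ≤ m.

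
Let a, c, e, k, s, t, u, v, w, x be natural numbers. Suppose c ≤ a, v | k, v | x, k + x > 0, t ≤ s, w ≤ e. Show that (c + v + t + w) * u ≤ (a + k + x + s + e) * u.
From v | k and v | x, v | k + x. k + x > 0, so v ≤ k + x. Since c ≤ a, c + v ≤ a + k + x. t ≤ s, so c + v + t ≤ a + k + x + s. w ≤ e, so c + v + t + w ≤ a + k + x + s + e. Then (c + v + t + w) * u ≤ (a + k + x + s + e) * u.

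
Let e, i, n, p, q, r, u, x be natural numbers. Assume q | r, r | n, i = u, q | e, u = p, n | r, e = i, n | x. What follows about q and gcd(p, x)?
q | gcd(p, x)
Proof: From e = i and i = u, e = u. Since u = p, e = p. Because q | e, q | p. r | n and n | r, hence r = n. Since q | r, q | n. n | x, so q | x. Since q | p, q | gcd(p, x).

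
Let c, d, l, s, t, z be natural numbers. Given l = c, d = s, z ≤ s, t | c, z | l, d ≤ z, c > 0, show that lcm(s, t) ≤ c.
d = s and d ≤ z, hence s ≤ z. Since z ≤ s, z = s. Because l = c and z | l, z | c. z = s, so s | c. t | c, so lcm(s, t) | c. Because c > 0, lcm(s, t) ≤ c.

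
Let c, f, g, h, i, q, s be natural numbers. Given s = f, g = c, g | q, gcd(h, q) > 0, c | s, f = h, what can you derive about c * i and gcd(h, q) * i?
c * i ≤ gcd(h, q) * i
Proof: s = f and f = h, therefore s = h. Since c | s, c | h. From g = c and g | q, c | q. c | h, so c | gcd(h, q). gcd(h, q) > 0, so c ≤ gcd(h, q). Then c * i ≤ gcd(h, q) * i.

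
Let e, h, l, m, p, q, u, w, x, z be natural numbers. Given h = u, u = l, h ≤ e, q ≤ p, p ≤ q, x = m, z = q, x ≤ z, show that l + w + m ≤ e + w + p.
h = u and u = l, hence h = l. Since h ≤ e, l ≤ e. Then l + w ≤ e + w. Because q ≤ p and p ≤ q, q = p. z = q and x ≤ z, thus x ≤ q. x = m, so m ≤ q. Since q = p, m ≤ p. l + w ≤ e + w, so l + w + m ≤ e + w + p.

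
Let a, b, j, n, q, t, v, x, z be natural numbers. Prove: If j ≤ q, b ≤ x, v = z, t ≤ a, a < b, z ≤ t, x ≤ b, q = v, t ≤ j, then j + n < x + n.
Because q = v and v = z, q = z. j ≤ q, so j ≤ z. Since z ≤ t, j ≤ t. t ≤ j, so t = j. From b ≤ x and x ≤ b, b = x. a < b, so a < x. t ≤ a, so t < x. t = j, so j < x. Then j + n < x + n.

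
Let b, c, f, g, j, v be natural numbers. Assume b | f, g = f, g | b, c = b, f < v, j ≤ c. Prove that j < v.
g = f and g | b, hence f | b. Since b | f, b = f. c = b, so c = f. j ≤ c, so j ≤ f. f < v, so j < v.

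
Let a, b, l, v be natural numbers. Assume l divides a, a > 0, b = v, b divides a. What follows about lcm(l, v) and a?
lcm(l, v) ≤ a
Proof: b = v and b divides a, therefore v divides a. l divides a, so lcm(l, v) divides a. a > 0, so lcm(l, v) ≤ a.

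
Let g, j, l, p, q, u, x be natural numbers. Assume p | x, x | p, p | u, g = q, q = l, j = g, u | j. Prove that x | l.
p | x and x | p, so p = x. g = q and q = l, thus g = l. j = g and u | j, thus u | g. g = l, so u | l. p | u, so p | l. Since p = x, x | l.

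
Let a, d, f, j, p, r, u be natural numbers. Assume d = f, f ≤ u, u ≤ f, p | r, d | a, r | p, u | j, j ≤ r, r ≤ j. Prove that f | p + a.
r | p and p | r, hence r = p. Since u ≤ f and f ≤ u, u = f. Since j ≤ r and r ≤ j, j = r. Because u | j, u | r. u = f, so f | r. From r = p, f | p. From d = f and d | a, f | a. Since f | p, f | p + a.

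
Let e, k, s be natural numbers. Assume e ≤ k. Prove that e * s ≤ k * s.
e ≤ k. By multiplying by a non-negative, e * s ≤ k * s.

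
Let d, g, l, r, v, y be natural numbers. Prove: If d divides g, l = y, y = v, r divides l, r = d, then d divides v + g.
l = y and y = v, hence l = v. r divides l, so r divides v. Since r = d, d divides v. Since d divides g, d divides v + g.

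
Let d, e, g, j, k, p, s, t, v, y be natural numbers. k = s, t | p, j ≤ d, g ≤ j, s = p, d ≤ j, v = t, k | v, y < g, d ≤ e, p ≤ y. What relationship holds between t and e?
t < e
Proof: From k = s and s = p, k = p. v = t and k | v, thus k | t. k = p, so p | t. Since t | p, p = t. From j ≤ d and d ≤ j, j = d. y < g and g ≤ j, so y < j. Since p ≤ y, p < j. Since j = d, p < d. d ≤ e, so p < e. From p = t, t < e.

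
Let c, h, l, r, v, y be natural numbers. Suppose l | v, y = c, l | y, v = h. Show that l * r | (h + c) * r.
Since v = h and l | v, l | h. Since y = c and l | y, l | c. l | h, so l | h + c. Then l * r | (h + c) * r.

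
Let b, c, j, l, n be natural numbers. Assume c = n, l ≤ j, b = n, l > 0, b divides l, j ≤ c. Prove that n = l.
Since l ≤ j and j ≤ c, l ≤ c. Since c = n, l ≤ n. b divides l and l > 0, hence b ≤ l. b = n, so n ≤ l. From l ≤ n, l = n. Then n = l.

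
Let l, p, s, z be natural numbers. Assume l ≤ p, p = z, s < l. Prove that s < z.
From p = z and l ≤ p, l ≤ z. Since s < l, s < z.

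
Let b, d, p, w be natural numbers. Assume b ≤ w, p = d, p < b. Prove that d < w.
p < b and b ≤ w, so p < w. Because p = d, d < w.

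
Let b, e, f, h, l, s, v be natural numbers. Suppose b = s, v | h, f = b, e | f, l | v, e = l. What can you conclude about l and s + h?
l | s + h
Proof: e = l and e | f, therefore l | f. From f = b, l | b. b = s, so l | s. Since l | v and v | h, l | h. l | s, so l | s + h.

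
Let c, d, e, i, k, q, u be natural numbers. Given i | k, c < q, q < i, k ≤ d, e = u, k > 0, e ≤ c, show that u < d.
Since e = u and e ≤ c, u ≤ c. Since c < q and q < i, c < i. u ≤ c, so u < i. Because i | k and k > 0, i ≤ k. Because k ≤ d, i ≤ d. Since u < i, u < d.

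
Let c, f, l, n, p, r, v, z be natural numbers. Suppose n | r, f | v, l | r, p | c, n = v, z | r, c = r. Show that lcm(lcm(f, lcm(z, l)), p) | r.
Since n = v and n | r, v | r. f | v, so f | r. Because z | r and l | r, lcm(z, l) | r. Since f | r, lcm(f, lcm(z, l)) | r. c = r and p | c, so p | r. lcm(f, lcm(z, l)) | r, so lcm(lcm(f, lcm(z, l)), p) | r.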